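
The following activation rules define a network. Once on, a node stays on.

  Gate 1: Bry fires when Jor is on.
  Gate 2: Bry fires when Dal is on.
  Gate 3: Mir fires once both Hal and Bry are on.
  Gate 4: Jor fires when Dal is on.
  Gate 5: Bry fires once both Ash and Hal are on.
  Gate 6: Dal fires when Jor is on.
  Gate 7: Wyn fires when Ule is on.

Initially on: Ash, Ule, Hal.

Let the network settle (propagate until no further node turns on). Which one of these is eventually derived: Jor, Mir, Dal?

Mir

Ash and Hal are on, so Bry fires (Gate 5).
Hal and Bry are on, so Mir fires (Gate 3).
Jor would need Dal (Gate 4), but Dal never turns on. Dal would need Jor (Gate 6), but Jor never turns on.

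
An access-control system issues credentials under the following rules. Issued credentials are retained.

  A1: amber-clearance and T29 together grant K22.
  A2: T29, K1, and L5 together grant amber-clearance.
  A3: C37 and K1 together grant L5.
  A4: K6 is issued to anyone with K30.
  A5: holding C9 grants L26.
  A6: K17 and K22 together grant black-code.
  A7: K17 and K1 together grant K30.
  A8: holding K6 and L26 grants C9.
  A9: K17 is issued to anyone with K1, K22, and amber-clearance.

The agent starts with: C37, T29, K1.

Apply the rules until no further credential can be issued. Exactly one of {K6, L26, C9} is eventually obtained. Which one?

K6

Holding C37 and K1 grants L5 (A3).
Holding T29, K1, and L5 grants amber-clearance (A2).
Holding amber-clearance and T29 grants K22 (A1).
Holding K1, K22, and amber-clearance grants K17 (A9).
Holding K17 and K1 grants K30 (A7).
Holding K30 grants K6 (A4).
C9 would need K6 and L26 (A8), but L26 is never granted. L26 would need C9 (A5), but C9 is never granted.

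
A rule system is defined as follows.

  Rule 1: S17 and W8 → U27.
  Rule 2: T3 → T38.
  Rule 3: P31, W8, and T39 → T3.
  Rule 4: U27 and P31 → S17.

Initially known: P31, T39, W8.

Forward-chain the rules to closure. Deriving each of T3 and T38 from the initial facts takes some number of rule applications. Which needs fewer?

T3

T3: P31, W8, and T39 hold, so T3 follows (Rule 3). [1 rule application]
T38: From P31, W8, and T39, Rule 3 gives T3. T3 holds, so T38 follows (Rule 2). [2 rule applications]
T3 needs fewer.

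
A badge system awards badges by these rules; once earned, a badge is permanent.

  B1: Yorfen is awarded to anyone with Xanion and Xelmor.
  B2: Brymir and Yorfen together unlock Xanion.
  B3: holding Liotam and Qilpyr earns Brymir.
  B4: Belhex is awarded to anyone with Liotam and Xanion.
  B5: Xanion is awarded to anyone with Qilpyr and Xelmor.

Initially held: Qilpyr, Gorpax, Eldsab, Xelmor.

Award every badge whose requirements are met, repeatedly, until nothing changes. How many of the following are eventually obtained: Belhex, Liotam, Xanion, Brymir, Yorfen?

2

With Qilpyr and Xelmor, Xanion is earned (B5).
With Xanion and Xelmor, Yorfen is earned (B1).
Belhex would need Liotam and Xanion (B4), but Liotam is never earned.
No rule produces Liotam, and it is not given.
Xanion: reached.
Brymir would need Liotam and Qilpyr (B3), but Liotam is never earned.
Yorfen: reached.
Reached: Xanion and Yorfen — 2 of the 5.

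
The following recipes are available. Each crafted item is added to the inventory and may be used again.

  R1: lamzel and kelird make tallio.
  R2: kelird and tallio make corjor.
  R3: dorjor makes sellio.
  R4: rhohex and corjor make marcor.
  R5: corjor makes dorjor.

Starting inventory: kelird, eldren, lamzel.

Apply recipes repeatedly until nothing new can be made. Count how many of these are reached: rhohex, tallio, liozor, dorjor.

2

lamzel and kelird → tallio (R1).
Using R2, kelird and tallio make corjor.
corjor → dorjor (R5).
No rule produces rhohex, and it is not given.
tallio: reached.
No rule produces liozor, and it is not given.
dorjor: reached.
Reached: tallio and dorjor — 2 of the 4.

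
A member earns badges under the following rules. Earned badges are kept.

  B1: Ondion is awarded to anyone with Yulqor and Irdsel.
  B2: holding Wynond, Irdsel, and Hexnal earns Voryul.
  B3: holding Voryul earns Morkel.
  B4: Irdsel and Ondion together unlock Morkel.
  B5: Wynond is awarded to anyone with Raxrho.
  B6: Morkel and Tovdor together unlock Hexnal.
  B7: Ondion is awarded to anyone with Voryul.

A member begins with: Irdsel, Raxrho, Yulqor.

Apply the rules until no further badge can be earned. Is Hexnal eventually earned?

Hexnal would need Morkel and Tovdor (B6), but Tovdor is never earned.

No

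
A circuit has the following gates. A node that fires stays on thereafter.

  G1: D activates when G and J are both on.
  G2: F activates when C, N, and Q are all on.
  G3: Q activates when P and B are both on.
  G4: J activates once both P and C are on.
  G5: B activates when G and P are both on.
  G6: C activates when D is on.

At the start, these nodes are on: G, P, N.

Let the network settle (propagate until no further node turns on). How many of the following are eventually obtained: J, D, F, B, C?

1

G5: G and P on → B on.
J would need P and C (G4), but C never turns on.
D would need G and J (G1), but J never turns on.
F would need C, N, and Q (G2), but C never turns on.
B: reached.
C would need D (G6), but D never turns on.
Reached: B — 1 of the 5.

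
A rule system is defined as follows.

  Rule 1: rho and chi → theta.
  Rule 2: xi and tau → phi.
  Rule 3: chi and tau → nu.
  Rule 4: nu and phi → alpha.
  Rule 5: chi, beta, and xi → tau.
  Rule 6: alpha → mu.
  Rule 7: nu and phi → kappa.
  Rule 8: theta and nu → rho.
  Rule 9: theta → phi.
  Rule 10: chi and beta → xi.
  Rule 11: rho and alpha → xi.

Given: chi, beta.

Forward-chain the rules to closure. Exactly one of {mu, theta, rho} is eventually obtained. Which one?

mu

From chi and beta, Rule 10 gives xi.
From chi, beta, and xi, Rule 5 gives tau.
From xi and tau, Rule 2 gives phi.
From chi and tau, Rule 3 gives nu.
nu and phi hold, so alpha follows (Rule 4).
alpha holds, so mu follows (Rule 6).
rho would need theta and nu (Rule 8), but theta is never established. theta would need rho and chi (Rule 1), but rho is never established.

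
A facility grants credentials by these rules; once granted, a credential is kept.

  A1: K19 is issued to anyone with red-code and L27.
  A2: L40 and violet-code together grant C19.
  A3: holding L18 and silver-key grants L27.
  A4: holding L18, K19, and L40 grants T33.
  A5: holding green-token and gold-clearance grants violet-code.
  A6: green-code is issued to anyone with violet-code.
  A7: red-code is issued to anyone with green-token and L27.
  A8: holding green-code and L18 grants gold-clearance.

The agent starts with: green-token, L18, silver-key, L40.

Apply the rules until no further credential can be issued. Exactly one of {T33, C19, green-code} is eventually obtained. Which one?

Holding L18 and silver-key grants L27 (A3).
Holding green-token and L27 grants red-code (A7).
Holding red-code and L27 grants K19 (A1).
Holding L18, K19, and L40 grants T33 (A4).
green-code would need violet-code (A6), but violet-code is never granted. C19 would need L40 and violet-code (A2), but violet-code is never granted.

T33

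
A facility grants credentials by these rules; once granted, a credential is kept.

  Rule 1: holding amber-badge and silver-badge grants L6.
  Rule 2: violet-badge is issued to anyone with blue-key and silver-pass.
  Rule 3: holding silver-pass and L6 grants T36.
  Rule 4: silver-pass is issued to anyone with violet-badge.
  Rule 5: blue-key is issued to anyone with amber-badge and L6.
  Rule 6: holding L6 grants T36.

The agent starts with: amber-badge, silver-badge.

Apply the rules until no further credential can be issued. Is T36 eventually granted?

Holding amber-badge and silver-badge grants L6 (Rule 1).
Holding L6 grants T36 (Rule 6).

Yes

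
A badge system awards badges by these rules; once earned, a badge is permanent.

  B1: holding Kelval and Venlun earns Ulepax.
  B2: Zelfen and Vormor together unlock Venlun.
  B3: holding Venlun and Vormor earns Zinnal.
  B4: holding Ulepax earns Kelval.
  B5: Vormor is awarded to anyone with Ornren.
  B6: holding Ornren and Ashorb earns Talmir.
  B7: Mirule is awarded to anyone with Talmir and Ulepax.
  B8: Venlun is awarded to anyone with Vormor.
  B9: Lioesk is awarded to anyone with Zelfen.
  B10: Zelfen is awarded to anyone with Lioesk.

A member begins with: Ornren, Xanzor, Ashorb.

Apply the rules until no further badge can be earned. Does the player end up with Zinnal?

Yes

With Ornren, Vormor is earned (B5).
With Vormor, Venlun is earned (B8).
With Venlun and Vormor, Zinnal is earned (B3).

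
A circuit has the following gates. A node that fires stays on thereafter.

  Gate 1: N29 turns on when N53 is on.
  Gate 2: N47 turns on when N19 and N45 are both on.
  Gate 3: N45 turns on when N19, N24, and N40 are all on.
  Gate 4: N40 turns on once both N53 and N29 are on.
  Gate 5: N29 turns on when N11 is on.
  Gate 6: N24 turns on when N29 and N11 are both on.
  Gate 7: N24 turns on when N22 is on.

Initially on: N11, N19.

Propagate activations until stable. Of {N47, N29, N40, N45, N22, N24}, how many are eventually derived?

2

Gate 5: N11 on → N29 on.
N29 and N11 are on, so N24 turns on (Gate 6).
N47 would need N19 and N45 (Gate 2), but N45 never turns on.
N29: reached.
N40 would need N53 and N29 (Gate 4), but N53 never turns on.
N45 would need N19, N24, and N40 (Gate 3), but N40 never turns on.
No rule produces N22, and it is not given.
N24: reached.
Reached: N29 and N24 — 2 of the 6.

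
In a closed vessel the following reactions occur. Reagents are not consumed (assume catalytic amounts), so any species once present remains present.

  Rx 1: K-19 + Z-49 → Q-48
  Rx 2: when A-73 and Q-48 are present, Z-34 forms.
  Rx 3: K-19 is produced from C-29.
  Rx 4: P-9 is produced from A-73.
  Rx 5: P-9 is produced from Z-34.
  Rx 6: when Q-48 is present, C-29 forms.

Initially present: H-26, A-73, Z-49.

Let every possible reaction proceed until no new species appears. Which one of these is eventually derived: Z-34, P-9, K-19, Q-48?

A-73 present → P-9 forms (Rx 4).
Q-48 would need K-19 and Z-49 (Rx 1), but K-19 never forms. Z-34 would need A-73 and Q-48 (Rx 2), but Q-48 never forms. K-19 would need C-29 (Rx 3), but C-29 never forms.

P-9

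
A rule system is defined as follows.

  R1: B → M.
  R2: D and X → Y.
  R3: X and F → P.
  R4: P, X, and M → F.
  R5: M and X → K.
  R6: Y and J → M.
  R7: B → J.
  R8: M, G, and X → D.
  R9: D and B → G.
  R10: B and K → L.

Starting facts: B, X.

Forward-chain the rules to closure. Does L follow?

Yes

B holds, so M follows (R1).
From M and X, R5 gives K.
From B and K, R10 gives L.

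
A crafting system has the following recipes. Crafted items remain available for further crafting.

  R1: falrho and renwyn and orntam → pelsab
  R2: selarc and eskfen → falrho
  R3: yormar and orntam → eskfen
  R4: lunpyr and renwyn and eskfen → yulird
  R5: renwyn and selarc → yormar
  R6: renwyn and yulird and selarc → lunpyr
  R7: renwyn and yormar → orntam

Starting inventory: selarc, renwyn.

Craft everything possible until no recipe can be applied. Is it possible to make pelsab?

Yes

renwyn and selarc → yormar (R5).
Using R7, renwyn and yormar make orntam.
yormar and orntam → eskfen (R3).
Using R2, selarc and eskfen make falrho.
falrho and renwyn and orntam → pelsab (R1).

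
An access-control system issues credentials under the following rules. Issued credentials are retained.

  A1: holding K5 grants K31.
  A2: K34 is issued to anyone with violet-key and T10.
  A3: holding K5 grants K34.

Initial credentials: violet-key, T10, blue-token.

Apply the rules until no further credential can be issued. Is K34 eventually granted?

Holding violet-key and T10 grants K34 (A2).

Yes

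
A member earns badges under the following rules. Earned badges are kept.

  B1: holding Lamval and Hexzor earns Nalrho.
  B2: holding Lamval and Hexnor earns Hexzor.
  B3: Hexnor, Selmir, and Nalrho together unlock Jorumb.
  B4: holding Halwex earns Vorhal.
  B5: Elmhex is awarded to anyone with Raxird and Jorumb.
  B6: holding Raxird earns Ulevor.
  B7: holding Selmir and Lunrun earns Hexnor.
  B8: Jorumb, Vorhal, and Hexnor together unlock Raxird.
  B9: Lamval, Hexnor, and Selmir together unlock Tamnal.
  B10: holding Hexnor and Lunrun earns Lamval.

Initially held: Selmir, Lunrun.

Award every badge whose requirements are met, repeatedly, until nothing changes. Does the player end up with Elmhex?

No

Elmhex would need Raxird and Jorumb (B5), but Raxird is never earned.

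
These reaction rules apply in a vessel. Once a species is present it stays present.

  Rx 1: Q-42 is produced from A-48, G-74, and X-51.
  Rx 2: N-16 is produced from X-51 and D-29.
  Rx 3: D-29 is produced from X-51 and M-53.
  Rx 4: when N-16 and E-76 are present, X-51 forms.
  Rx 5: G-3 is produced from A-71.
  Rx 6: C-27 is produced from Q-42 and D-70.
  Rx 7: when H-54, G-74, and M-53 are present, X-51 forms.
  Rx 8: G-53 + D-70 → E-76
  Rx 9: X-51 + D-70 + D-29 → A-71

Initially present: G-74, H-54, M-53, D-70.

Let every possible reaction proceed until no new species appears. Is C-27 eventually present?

C-27 would need Q-42 and D-70 (Rx 6), but Q-42 never forms.

No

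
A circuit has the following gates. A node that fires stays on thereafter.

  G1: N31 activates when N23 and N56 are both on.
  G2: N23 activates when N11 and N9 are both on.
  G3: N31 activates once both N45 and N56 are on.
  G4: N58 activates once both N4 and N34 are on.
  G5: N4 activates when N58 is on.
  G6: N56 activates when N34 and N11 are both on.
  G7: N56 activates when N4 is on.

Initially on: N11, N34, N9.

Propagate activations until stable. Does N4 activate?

No

N4 would need N58 (G5), but N58 never turns on.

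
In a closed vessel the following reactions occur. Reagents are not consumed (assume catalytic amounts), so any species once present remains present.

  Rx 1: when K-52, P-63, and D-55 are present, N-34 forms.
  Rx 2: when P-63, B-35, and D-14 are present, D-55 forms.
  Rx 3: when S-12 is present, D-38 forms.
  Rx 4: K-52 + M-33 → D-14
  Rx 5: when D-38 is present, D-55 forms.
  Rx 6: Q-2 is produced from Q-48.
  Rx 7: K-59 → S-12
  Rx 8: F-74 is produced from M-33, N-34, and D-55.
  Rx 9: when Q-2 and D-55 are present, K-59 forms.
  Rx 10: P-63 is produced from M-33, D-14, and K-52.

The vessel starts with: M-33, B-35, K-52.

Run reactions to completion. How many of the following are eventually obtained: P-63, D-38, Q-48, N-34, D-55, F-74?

4

K-52 and M-33 present → D-14 forms (Rx 4).
M-33, D-14, and K-52 present → P-63 forms (Rx 10).
P-63, B-35, and D-14 present → D-55 forms (Rx 2).
K-52, P-63, and D-55 present → N-34 forms (Rx 1).
M-33, N-34, and D-55 present → F-74 forms (Rx 8).
P-63: reached.
D-38 would need S-12 (Rx 3), but S-12 never forms.
No rule produces Q-48, and it is not given.
N-34: reached.
D-55: reached.
F-74: reached.
Reached: P-63, N-34, D-55, and F-74 — 4 of the 6.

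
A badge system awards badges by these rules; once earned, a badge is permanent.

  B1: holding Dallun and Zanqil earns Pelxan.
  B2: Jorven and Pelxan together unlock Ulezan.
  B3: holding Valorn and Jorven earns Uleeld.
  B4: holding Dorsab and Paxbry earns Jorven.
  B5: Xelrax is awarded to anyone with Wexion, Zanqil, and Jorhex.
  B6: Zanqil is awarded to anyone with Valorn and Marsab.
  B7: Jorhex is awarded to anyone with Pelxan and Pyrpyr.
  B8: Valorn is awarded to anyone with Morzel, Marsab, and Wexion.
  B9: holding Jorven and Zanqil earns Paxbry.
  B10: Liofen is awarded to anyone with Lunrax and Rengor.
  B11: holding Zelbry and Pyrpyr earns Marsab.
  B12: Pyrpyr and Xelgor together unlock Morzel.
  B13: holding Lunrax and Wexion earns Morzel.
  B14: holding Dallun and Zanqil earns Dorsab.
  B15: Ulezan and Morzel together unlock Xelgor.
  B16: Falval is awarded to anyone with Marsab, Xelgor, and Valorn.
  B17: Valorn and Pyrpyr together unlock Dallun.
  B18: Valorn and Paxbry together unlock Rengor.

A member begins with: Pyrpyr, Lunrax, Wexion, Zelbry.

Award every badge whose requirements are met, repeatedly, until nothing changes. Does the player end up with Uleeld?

No

Uleeld would need Valorn and Jorven (B3), but Jorven is never earned.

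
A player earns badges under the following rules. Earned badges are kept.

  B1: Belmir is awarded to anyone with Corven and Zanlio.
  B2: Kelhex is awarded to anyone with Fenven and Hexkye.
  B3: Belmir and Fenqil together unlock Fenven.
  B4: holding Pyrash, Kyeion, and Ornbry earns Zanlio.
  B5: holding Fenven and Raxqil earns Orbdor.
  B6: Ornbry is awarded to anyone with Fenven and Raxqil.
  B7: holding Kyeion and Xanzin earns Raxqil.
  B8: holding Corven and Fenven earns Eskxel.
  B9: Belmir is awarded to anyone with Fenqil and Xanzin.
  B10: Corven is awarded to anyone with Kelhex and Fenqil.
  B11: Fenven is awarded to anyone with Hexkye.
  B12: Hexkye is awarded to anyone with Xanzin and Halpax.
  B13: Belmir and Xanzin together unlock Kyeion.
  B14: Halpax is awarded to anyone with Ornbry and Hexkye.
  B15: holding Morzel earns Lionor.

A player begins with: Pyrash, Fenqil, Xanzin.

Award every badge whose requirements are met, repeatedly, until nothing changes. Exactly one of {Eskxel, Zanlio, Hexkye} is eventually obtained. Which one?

With Fenqil and Xanzin, Belmir is earned (B9).
With Belmir and Xanzin, Kyeion is earned (B13).
With Belmir and Fenqil, Fenven is earned (B3).
With Kyeion and Xanzin, Raxqil is earned (B7).
With Fenven and Raxqil, Ornbry is earned (B6).
With Pyrash, Kyeion, and Ornbry, Zanlio is earned (B4).
Hexkye would need Xanzin and Halpax (B12), but Halpax is never earned. Eskxel would need Corven and Fenven (B8), but Corven is never earned.

Zanlio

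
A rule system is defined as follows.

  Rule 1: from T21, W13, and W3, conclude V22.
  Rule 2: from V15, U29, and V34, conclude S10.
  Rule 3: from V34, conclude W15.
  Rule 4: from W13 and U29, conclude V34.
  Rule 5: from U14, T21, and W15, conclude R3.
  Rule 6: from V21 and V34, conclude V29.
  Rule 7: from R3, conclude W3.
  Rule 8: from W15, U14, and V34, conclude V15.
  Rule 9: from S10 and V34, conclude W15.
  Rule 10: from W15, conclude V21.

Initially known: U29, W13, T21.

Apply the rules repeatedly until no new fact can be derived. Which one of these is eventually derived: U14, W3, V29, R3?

V29

W13 and U29 hold, so V34 follows (Rule 4).
V34 holds, so W15 follows (Rule 3).
W15 holds, so V21 follows (Rule 10).
From V21 and V34, Rule 6 gives V29.
No rule produces U14, and it is not given. W3 would need R3 (Rule 7), but R3 is never established. R3 would need U14, T21, and W15 (Rule 5), but U14 is never established.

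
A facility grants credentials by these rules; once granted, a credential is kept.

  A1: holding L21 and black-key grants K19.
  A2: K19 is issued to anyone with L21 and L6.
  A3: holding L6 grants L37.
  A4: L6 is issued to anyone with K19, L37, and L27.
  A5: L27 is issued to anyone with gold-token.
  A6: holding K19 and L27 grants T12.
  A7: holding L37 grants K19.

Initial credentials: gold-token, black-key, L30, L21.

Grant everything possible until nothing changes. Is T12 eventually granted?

Holding gold-token grants L27 (A5).
Holding L21 and black-key grants K19 (A1).
Holding K19 and L27 grants T12 (A6).

Yes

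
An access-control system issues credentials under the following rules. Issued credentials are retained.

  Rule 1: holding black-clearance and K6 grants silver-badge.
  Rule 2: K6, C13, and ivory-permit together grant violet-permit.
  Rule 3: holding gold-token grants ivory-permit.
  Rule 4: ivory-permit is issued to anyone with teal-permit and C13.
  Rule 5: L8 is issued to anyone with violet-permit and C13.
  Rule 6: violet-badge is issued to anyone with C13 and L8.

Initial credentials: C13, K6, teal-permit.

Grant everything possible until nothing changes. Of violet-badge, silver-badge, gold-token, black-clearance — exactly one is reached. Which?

violet-badge

Holding teal-permit and C13 grants ivory-permit (Rule 4).
Holding K6, C13, and ivory-permit grants violet-permit (Rule 2).
Holding violet-permit and C13 grants L8 (Rule 5).
Holding C13 and L8 grants violet-badge (Rule 6).
silver-badge would need black-clearance and K6 (Rule 1), but black-clearance is never granted. No rule produces gold-token, and it is not given. No rule produces black-clearance, and it is not given.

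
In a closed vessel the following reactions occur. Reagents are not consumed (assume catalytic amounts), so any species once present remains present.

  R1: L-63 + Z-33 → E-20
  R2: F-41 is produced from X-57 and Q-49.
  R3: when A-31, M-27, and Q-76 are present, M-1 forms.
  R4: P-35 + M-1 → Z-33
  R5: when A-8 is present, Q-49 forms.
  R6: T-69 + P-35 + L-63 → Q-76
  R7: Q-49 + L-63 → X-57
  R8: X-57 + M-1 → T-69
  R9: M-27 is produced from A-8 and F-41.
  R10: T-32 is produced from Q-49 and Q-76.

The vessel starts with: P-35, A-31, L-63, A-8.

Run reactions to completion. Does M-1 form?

No

M-1 would need A-31, M-27, and Q-76 (R3), but Q-76 never forms.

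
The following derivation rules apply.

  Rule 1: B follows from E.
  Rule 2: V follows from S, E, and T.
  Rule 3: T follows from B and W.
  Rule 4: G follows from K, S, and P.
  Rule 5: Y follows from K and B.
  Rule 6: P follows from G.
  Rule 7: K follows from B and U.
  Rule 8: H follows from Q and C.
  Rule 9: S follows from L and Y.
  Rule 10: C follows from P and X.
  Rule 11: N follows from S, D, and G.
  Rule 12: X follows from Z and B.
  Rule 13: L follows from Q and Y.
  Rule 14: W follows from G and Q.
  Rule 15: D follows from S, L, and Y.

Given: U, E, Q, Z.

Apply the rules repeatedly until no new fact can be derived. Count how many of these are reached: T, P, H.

T would need B and W (Rule 3), but W is never established.
P would need G (Rule 6), but G is never established.
H would need Q and C (Rule 8), but C is never established.
None of the 3 are reached.

0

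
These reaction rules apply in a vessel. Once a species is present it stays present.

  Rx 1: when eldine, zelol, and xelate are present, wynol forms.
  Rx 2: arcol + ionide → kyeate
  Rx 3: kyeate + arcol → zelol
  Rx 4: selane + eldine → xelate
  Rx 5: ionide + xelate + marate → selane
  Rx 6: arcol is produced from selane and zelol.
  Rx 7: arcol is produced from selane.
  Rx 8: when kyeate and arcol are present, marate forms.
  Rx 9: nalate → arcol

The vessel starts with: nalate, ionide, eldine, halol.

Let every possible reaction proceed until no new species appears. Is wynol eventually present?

No

wynol would need eldine, zelol, and xelate (Rx 1), but xelate never forms.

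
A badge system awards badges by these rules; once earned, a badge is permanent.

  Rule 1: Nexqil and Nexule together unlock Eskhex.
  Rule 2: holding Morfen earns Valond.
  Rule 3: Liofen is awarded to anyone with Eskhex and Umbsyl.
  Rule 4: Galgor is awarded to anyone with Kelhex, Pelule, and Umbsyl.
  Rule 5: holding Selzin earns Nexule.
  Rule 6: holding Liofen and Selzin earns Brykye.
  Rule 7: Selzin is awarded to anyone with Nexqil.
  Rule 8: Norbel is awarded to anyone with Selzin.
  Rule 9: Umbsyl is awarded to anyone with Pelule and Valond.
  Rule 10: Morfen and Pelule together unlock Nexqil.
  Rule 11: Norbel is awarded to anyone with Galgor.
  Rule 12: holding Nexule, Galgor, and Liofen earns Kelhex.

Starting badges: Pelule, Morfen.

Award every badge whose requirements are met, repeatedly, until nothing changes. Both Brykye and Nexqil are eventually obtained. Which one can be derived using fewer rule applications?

Nexqil

Nexqil: With Morfen and Pelule, Nexqil is earned (Rule 10). [1 rule application]
Brykye: With Morfen and Pelule, Nexqil is earned (Rule 10). With Morfen, Valond is earned (Rule 2). With Nexqil, Selzin is earned (Rule 7). With Pelule and Valond, Umbsyl is earned (Rule 9). With Selzin, Nexule is earned (Rule 5). With Nexqil and Nexule, Eskhex is earned (Rule 1). With Eskhex and Umbsyl, Liofen is earned (Rule 3). With Liofen and Selzin, Brykye is earned (Rule 6). [8 rule applications]
Nexqil needs fewer.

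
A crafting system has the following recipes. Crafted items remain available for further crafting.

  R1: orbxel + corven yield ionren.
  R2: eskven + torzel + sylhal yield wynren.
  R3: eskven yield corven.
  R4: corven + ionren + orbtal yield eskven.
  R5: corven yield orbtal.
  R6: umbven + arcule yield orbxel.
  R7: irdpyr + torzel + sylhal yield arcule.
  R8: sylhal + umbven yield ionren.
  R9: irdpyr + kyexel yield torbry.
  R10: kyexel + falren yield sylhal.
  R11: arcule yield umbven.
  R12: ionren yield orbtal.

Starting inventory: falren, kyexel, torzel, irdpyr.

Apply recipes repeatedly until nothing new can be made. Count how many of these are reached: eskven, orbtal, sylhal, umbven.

3

kyexel + falren → sylhal (R10).
Using R7, irdpyr, torzel, and sylhal make arcule.
Using R11, arcule makes umbven.
sylhal + umbven → ionren (R8).
ionren → orbtal (R12).
eskven would need corven, ionren, and orbtal (R4), but corven is never obtained.
orbtal: reached.
sylhal: reached.
umbven: reached.
Reached: orbtal, sylhal, and umbven — 3 of the 4.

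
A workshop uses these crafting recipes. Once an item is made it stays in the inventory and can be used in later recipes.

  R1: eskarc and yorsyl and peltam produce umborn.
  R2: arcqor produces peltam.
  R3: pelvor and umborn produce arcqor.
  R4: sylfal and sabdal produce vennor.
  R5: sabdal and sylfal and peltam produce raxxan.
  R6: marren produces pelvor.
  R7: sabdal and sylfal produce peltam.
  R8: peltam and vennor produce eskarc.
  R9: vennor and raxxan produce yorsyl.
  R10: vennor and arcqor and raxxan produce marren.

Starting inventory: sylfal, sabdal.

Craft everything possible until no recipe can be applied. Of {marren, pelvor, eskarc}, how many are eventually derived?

Using R4, sylfal and sabdal make vennor.
sabdal and sylfal → peltam (R7).
peltam and vennor → eskarc (R8).
marren would need vennor, arcqor, and raxxan (R10), but arcqor is never obtained.
pelvor would need marren (R6), but marren is never obtained.
eskarc: reached.
Reached: eskarc — 1 of the 3.

1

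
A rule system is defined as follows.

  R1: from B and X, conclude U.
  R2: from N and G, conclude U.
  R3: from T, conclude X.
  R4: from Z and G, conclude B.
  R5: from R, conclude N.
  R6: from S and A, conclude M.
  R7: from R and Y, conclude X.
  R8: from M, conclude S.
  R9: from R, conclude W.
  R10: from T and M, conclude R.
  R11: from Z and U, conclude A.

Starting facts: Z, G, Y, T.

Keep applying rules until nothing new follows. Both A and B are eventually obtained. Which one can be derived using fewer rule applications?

B

B: From Z and G, R4 gives B. [1 rule application]
A: T holds, so X follows (R3). From Z and G, R4 gives B. From B and X, R1 gives U. From Z and U, R11 gives A. [4 rule applications]
B needs fewer.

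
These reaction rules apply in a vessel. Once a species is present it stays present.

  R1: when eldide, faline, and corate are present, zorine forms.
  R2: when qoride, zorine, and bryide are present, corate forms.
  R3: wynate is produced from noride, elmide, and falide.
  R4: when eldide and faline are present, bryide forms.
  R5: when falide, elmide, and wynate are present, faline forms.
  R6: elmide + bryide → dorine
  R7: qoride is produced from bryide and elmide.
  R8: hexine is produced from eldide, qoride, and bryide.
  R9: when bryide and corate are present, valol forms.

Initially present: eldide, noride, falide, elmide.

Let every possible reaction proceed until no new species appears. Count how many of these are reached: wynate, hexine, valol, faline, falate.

noride, elmide, and falide present → wynate forms (R3).
falide, elmide, and wynate present → faline forms (R5).
eldide and faline present → bryide forms (R4).
bryide and elmide present → qoride forms (R7).
eldide, qoride, and bryide present → hexine forms (R8).
wynate: reached.
hexine: reached.
valol would need bryide and corate (R9), but corate never forms.
faline: reached.
No rule produces falate, and it is not given.
Reached: wynate, hexine, and faline — 3 of the 5.

3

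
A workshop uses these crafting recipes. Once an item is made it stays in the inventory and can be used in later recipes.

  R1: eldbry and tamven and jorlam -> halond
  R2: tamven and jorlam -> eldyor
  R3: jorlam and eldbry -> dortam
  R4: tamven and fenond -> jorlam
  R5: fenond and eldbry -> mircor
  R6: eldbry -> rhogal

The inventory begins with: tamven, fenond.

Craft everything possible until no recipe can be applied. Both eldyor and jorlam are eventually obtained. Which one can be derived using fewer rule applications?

jorlam

jorlam: Using R4, tamven and fenond make jorlam. [1 rule application]
eldyor: Using R4, tamven and fenond make jorlam. Using R2, tamven and jorlam make eldyor. [2 rule applications]
jorlam needs fewer.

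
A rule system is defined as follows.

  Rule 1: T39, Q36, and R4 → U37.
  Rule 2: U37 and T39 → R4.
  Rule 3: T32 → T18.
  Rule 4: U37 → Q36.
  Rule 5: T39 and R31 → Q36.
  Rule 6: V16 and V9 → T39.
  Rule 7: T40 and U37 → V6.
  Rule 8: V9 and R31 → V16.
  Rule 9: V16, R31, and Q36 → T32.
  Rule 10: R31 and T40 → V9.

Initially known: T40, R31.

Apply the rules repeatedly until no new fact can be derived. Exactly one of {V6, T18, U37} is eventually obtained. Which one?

T18

From R31 and T40, Rule 10 gives V9.
V9 and R31 hold, so V16 follows (Rule 8).
From V16 and V9, Rule 6 gives T39.
T39 and R31 hold, so Q36 follows (Rule 5).
V16, R31, and Q36 hold, so T32 follows (Rule 9).
From T32, Rule 3 gives T18.
U37 would need T39, Q36, and R4 (Rule 1), but R4 is never established. V6 would need T40 and U37 (Rule 7), but U37 is never established.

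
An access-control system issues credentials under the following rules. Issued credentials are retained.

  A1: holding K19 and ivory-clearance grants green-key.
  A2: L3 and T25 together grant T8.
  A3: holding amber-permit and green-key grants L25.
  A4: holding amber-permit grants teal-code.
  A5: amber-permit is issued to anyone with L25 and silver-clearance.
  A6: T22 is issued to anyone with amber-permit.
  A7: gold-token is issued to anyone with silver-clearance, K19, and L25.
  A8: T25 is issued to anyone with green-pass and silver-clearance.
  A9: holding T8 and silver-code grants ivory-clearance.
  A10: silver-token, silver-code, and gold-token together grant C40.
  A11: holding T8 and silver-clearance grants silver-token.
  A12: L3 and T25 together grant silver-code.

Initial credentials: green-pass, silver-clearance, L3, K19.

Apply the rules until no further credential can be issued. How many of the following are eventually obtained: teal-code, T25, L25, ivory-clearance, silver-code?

3

Holding green-pass and silver-clearance grants T25 (A8).
Holding L3 and T25 grants silver-code (A12).
Holding L3 and T25 grants T8 (A2).
Holding T8 and silver-code grants ivory-clearance (A9).
teal-code would need amber-permit (A4), but amber-permit is never granted.
T25: reached.
L25 would need amber-permit and green-key (A3), but amber-permit is never granted.
ivory-clearance: reached.
silver-code: reached.
Reached: T25, ivory-clearance, and silver-code — 3 of the 5.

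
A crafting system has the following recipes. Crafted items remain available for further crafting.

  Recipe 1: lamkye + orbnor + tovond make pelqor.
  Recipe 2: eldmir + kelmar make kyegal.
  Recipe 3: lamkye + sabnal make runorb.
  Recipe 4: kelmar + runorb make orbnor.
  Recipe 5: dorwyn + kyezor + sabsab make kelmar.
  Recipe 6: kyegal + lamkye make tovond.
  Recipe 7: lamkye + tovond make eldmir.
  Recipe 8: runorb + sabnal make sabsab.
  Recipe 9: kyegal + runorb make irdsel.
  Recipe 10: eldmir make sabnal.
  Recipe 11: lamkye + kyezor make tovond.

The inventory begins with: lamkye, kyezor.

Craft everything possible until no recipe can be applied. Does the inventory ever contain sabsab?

lamkye + kyezor → tovond (Recipe 11).
lamkye + tovond → eldmir (Recipe 7).
eldmir → sabnal (Recipe 10).
Using Recipe 3, lamkye and sabnal make runorb.
Using Recipe 8, runorb and sabnal make sabsab.

Yes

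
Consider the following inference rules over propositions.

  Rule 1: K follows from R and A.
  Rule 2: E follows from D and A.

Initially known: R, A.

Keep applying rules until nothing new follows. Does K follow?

Yes

R and A hold, so K follows (Rule 1).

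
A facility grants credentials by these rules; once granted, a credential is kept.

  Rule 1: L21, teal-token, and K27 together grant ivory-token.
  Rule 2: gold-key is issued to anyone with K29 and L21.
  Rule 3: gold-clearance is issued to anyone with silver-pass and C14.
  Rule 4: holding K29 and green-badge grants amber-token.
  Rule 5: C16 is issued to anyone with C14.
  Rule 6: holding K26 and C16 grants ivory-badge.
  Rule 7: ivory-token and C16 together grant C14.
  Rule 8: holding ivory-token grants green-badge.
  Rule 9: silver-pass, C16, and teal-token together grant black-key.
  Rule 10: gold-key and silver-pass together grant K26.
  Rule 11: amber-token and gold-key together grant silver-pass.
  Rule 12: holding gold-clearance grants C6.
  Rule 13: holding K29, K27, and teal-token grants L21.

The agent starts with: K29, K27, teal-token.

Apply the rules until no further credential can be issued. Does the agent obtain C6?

No

C6 would need gold-clearance (Rule 12), but gold-clearance is never granted.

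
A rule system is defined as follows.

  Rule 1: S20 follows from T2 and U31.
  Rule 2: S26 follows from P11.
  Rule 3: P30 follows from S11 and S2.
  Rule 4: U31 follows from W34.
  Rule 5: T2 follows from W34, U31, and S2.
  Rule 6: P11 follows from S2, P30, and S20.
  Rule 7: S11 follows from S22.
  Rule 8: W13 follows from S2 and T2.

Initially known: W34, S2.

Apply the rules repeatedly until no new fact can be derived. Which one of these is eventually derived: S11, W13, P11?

From W34, Rule 4 gives U31.
From W34, U31, and S2, Rule 5 gives T2.
From S2 and T2, Rule 8 gives W13.
S11 would need S22 (Rule 7), but S22 is never established. P11 would need S2, P30, and S20 (Rule 6), but P30 is never established.

W13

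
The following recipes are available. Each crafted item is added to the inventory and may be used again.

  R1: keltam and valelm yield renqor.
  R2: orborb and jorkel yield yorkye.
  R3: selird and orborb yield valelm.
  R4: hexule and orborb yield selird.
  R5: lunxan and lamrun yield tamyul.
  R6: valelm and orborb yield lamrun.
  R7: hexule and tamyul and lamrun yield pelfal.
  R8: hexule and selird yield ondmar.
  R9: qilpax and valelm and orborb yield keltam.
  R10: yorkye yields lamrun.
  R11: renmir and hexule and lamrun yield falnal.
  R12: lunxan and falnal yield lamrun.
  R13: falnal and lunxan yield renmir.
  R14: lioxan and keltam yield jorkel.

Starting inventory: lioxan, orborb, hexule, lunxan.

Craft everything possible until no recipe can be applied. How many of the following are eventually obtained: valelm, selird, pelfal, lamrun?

hexule and orborb → selird (R4).
selird and orborb → valelm (R3).
valelm and orborb → lamrun (R6).
Using R5, lunxan and lamrun make tamyul.
hexule and tamyul and lamrun → pelfal (R7).
valelm: reached.
selird: reached.
pelfal: reached.
lamrun: reached.
All 4 are reached.

4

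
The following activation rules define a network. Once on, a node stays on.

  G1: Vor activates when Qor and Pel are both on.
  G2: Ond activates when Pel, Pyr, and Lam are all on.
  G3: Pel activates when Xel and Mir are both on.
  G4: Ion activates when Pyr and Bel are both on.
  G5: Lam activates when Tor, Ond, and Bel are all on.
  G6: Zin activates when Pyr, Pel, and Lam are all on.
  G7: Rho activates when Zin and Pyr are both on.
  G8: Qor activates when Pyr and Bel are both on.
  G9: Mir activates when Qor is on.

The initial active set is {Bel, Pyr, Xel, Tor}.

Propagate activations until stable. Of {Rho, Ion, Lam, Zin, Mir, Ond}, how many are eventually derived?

2

Pyr and Bel are on, so Qor activates (G8).
Pyr and Bel are on, so Ion activates (G4).
G9: Qor on → Mir on.
Rho would need Zin and Pyr (G7), but Zin never turns on.
Ion: reached.
Lam would need Tor, Ond, and Bel (G5), but Ond never turns on.
Zin would need Pyr, Pel, and Lam (G6), but Lam never turns on.
Mir: reached.
Ond would need Pel, Pyr, and Lam (G2), but Lam never turns on.
Reached: Ion and Mir — 2 of the 6.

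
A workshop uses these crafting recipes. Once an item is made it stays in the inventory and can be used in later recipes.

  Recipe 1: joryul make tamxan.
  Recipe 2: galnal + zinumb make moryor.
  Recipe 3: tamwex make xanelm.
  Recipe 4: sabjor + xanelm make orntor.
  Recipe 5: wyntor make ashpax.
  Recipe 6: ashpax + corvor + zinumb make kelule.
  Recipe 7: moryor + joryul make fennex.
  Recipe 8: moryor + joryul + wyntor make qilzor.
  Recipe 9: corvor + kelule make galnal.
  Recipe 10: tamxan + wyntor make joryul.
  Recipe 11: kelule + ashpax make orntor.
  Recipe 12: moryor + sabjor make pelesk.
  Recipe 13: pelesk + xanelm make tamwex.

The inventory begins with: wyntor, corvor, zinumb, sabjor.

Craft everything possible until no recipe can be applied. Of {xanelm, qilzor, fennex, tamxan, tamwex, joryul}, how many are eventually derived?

xanelm would need tamwex (Recipe 3), but tamwex is never obtained.
qilzor would need moryor, joryul, and wyntor (Recipe 8), but joryul is never obtained.
fennex would need moryor and joryul (Recipe 7), but joryul is never obtained.
tamxan would need joryul (Recipe 1), but joryul is never obtained.
tamwex would need pelesk and xanelm (Recipe 13), but xanelm is never obtained.
joryul would need tamxan and wyntor (Recipe 10), but tamxan is never obtained.
None of the 6 are reached.

0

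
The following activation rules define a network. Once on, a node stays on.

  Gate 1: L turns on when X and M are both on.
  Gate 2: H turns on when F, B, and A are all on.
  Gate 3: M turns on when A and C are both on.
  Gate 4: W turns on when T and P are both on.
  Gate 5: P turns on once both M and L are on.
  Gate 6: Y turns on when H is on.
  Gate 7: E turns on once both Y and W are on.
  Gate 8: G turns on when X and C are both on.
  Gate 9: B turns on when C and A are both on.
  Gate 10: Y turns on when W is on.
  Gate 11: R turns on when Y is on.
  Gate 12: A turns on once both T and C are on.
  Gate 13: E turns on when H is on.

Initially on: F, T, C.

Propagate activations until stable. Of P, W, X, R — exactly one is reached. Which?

R

Gate 12: T and C on → A on.
Gate 9: C and A on → B on.
Gate 2: F, B, and A on → H on.
H is on, so Y turns on (Gate 6).
Y is on, so R turns on (Gate 11).
W would need T and P (Gate 4), but P never turns on. P would need M and L (Gate 5), but L never turns on. No rule produces X, and it is not given.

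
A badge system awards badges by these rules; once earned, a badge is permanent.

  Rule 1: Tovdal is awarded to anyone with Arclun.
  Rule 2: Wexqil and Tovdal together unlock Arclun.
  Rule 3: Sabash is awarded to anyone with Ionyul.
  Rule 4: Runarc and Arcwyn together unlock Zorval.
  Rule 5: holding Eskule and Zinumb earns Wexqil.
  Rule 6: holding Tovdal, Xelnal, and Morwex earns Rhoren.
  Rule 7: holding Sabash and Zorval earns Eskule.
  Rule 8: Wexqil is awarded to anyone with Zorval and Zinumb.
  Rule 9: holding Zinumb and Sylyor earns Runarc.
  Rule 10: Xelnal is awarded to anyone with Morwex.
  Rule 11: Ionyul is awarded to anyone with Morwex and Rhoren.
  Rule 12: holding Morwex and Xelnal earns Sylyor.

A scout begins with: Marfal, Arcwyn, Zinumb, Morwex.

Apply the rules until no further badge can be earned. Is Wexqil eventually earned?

With Morwex, Xelnal is earned (Rule 10).
With Morwex and Xelnal, Sylyor is earned (Rule 12).
With Zinumb and Sylyor, Runarc is earned (Rule 9).
With Runarc and Arcwyn, Zorval is earned (Rule 4).
With Zorval and Zinumb, Wexqil is earned (Rule 8).

Yes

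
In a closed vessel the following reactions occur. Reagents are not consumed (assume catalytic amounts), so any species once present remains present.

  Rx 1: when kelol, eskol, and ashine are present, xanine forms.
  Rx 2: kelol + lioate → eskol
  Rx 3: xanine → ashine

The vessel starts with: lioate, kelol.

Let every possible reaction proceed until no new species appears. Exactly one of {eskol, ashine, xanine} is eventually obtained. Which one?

kelol and lioate present → eskol forms (Rx 2).
xanine would need kelol, eskol, and ashine (Rx 1), but ashine never forms. ashine would need xanine (Rx 3), but xanine never forms.

eskol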